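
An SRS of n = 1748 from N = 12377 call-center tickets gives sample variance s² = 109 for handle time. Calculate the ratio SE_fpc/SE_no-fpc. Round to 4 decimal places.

0.9267

f = n/N = 1748/12377 = 0.14122970.
SE_no-fpc = √(s²/n) = 0.24971379; SE_fpc = √((1−f)s²/n) = 0.23140942.
Ratio = √(1−f) = 0.92669860.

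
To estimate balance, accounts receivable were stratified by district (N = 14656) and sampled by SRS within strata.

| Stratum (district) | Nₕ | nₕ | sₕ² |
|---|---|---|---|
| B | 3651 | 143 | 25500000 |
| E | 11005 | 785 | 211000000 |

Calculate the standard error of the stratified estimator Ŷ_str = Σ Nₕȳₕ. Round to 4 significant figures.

Var(Ŷ_str) = Σₕ Nₕ²(1 − fₕ)sₕ²/nₕ.
B: 3651²·(1 − 143/3651)·25500000/143 = 2.283892 × 10^12.
E: 11005²·(1 − 785/11005)·211000000/785 = 3.0231085 × 10^13.
Sum = 3.2514977 × 10^13.
SE = √(3.2514977 × 10^13) = 5.702 × 10^6.

5.702 × 10^6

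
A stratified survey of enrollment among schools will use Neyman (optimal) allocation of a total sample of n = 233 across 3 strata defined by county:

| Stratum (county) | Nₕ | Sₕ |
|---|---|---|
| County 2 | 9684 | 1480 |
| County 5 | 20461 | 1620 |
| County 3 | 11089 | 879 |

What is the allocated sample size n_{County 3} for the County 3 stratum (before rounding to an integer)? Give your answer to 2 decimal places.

39.69

Neyman allocation: nₕ = n·NₕSₕ / Σⱼ NⱼSⱼ.
Σ NⱼSⱼ = 9684·1480 + 20461·1620 + 11089·879 = 5.7226371 × 10^7.
n_{County 3} = 233·11089·879 / (5.7226371 × 10^7) = 39.69.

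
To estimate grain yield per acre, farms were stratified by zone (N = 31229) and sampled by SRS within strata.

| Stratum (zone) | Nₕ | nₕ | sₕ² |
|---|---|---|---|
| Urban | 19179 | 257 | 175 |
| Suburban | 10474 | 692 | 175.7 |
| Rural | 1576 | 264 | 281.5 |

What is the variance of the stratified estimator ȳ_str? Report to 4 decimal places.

0.2823

Var(ȳ_str) = Σₕ Wₕ²(1 − fₕ)sₕ²/nₕ with Wₕ = Nₕ/N, N = 31229.
Urban: Wₕ = 0.61414070; term = 0.61414070²·(1 − 0.01340007)·175/257 = 0.2533855.
Suburban: Wₕ = 0.33539338; term = 0.33539338²·(1 − 0.06606836)·175.7/692 = 0.026674098.
Rural: Wₕ = 0.05046591; term = 0.05046591²·(1 − 0.16751269)·281.5/264 = 0.0022607283.
Sum = 0.28232033.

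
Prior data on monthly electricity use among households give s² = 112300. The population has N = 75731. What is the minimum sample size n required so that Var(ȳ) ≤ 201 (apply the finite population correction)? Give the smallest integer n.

555

Without fpc, n₀ = s²/D = 112300/201 = 558.7065.
With fpc, (1 − n/N)·s²/n ≤ D requires n ≥ n₀/(1 + n₀/N) = 558.7065/(1 + 558.7065/75731) = 554.6148.
Rounding up, n = 555.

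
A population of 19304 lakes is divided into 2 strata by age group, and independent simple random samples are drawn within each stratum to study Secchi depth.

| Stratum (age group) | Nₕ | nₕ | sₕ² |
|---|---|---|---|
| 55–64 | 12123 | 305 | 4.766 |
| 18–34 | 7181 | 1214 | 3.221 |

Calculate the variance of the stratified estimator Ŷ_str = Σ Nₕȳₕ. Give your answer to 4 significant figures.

2.352 × 10^6

Var(Ŷ_str) = Σₕ Nₕ²(1 − fₕ)sₕ²/nₕ.
55–64: 12123²·(1 − 305/12123)·4.766/305 = 2.2387639 × 10^6.
18–34: 7181²·(1 − 1214/7181)·3.221/1214 = 113687.57.
Sum = 2.3524515 × 10^6.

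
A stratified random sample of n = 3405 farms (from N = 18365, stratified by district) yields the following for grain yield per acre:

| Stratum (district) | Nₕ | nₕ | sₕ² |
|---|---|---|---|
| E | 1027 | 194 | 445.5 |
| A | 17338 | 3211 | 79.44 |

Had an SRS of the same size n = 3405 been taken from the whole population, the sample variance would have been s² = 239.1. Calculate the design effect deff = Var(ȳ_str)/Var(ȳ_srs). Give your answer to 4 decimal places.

0.4159

Var(ȳ_str) = Σ Wₕ²(1−fₕ)sₕ²/nₕ with Wₕ = Nₕ/18365:
  E: (1027/18365)²·(1−194/1027)·445.5/194 = 0.0058247804
  A: (17338/18365)²·(1−3211/17338)·79.44/3211 = 0.017966605
  → Var(ȳ_str) = 0.023791385.
Var(ȳ_srs) = (1 − 3405/18365)·239.1/3405 = 0.057200934.
deff = 0.023791385 / 0.057200934 = 0.4159.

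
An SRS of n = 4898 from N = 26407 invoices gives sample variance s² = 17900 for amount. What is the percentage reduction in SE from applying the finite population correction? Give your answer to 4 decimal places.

9.7493

f = n/N = 4898/26407 = 0.18548112.
SE_no-fpc = √(s²/n) = 1.9116885; SE_fpc = √((1−f)s²/n) = 1.7253122.
Ratio = √(1−f) = 0.90250700. Reduction = 100·(1 − 0.90250700) = 9.7493%.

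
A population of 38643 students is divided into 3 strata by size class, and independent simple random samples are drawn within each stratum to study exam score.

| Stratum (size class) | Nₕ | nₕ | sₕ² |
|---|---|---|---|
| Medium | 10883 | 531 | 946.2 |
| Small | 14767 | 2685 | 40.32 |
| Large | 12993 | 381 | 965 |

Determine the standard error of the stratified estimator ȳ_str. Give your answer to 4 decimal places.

Var(ȳ_str) = Σₕ Wₕ²(1 − fₕ)sₕ²/nₕ with Wₕ = Nₕ/N, N = 38643.
Medium: Wₕ = 0.28162927; term = 0.28162927²·(1 − 0.04879169)·946.2/531 = 0.13443726.
Small: Wₕ = 0.38213907; term = 0.38213907²·(1 − 0.18182434)·40.32/2685 = 0.0017941786.
Large: Wₕ = 0.33623166; term = 0.33623166²·(1 − 0.02932348)·965/381 = 0.27794193.
Sum = 0.41417337.
SE = √(0.41417337) = 0.6436.

0.6436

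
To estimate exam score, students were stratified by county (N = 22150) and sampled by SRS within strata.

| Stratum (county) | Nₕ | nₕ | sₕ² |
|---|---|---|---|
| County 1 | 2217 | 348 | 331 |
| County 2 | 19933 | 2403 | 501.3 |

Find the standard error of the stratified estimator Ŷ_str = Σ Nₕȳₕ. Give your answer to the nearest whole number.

8766

Var(Ŷ_str) = Σₕ Nₕ²(1 − fₕ)sₕ²/nₕ.
County 1: 2217²·(1 − 348/2217)·331/348 = 3.9411571 × 10^6.
County 2: 19933²·(1 − 2403/19933)·501.3/2403 = 7.289513 × 10^7.
Sum = 7.6836287 × 10^7.
SE = √(7.6836287 × 10^7) = 8766.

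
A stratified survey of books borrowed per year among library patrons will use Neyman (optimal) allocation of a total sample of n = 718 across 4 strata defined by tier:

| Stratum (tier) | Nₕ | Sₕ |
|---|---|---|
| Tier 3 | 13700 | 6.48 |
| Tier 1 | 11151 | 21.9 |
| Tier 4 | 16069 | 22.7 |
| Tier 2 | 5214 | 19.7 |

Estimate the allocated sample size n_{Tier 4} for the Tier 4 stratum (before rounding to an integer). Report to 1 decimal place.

327.2

Neyman allocation: nₕ = n·NₕSₕ / Σⱼ NⱼSⱼ.
Σ NⱼSⱼ = 13700·6.48 + 11151·21.9 + 16069·22.7 + 5214·19.7 = 800465.
n_{Tier 4} = 718·16069·22.7 / 800465 = 327.2.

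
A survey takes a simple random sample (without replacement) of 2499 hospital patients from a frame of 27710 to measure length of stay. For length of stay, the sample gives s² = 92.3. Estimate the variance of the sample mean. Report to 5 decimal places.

0.03360

Under SRS without replacement, Var(ȳ) = (1 − f)·s²/n with f = n/N = 2499/27710 = 0.09018405.
Var(ȳ) = (1 − 0.09018405)·92.3/2499 = 0.90981595·0.036934774 = 0.033603846.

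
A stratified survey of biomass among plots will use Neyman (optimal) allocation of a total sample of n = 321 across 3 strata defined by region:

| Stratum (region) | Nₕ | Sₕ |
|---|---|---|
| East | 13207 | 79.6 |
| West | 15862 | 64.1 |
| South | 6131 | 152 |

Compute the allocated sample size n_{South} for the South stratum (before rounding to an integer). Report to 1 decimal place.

99.7

Neyman allocation: nₕ = n·NₕSₕ / Σⱼ NⱼSⱼ.
Σ NⱼSⱼ = 13207·79.6 + 15862·64.1 + 6131·152 = 2.9999434 × 10^6.
n_{South} = 321·6131·152 / (2.9999434 × 10^6) = 99.7.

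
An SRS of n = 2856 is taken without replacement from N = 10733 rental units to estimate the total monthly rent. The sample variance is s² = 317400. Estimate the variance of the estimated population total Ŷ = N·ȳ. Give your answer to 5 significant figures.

9.3957 × 10^9

Var(Ŷ) = N²·Var(ȳ) = N²·(1 − n/N)·s²/n.
f = 2856/10733 = 0.26609522; Var(ȳ) = 0.73390478·317400/2856 = 81.562107.
Var(Ŷ) = 10733² · 81.562107 = 9.3957336 × 10^9.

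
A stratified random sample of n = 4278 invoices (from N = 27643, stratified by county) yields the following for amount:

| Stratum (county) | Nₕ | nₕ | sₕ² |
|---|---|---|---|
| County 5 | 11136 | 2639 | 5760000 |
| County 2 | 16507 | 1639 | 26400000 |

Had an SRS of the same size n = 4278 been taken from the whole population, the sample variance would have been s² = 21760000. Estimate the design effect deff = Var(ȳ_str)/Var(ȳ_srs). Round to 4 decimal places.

1.2662

Var(ȳ_str) = Σ Wₕ²(1−fₕ)sₕ²/nₕ with Wₕ = Nₕ/27643:
  County 5: (11136/27643)²·(1−2639/11136)·5760000/2639 = 270.27606
  County 2: (16507/27643)²·(1−1639/16507)·26400000/1639 = 5173.3913
  → Var(ȳ_str) = 5443.6674.
Var(ȳ_srs) = (1 − 4278/27643)·21760000/4278 = 4299.3096.
deff = 5443.6674 / 4299.3096 = 1.2662.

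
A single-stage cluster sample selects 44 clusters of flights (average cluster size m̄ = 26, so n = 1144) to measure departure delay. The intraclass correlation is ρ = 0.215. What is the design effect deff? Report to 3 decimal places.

deff = 1 + (26 − 1)·0.215 = 1 + 5.375 = 6.375.

6.375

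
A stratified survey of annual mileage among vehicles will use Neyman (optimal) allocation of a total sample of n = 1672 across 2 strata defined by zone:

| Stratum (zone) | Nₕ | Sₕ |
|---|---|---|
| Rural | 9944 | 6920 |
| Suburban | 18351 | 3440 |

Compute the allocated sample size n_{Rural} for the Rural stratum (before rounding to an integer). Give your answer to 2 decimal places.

872.02

Neyman allocation: nₕ = n·NₕSₕ / Σⱼ NⱼSⱼ.
Σ NⱼSⱼ = 9944·6920 + 18351·3440 = 1.3193992 × 10^8.
n_{Rural} = 1672·9944·6920 / (1.3193992 × 10^8) = 872.02.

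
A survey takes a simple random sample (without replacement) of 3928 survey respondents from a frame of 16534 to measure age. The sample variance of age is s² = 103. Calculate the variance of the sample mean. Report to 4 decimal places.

0.0200

Under SRS without replacement, Var(ȳ) = (1 − f)·s²/n with f = n/N = 3928/16534 = 0.23757107.
Var(ȳ) = (1 − 0.23757107)·103/3928 = 0.76242893·0.026221996 = 0.019992408.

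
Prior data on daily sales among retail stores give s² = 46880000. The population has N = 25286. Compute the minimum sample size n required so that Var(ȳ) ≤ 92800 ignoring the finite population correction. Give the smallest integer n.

Without fpc, n₀ = s²/D = 46880000/92800 = 505.1724.
Rounding up, n = 506.

506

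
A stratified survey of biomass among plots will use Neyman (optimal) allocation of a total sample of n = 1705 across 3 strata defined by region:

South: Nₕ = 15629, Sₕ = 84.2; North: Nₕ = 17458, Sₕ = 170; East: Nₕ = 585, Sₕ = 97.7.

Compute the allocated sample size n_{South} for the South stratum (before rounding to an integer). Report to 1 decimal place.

516.9

Neyman allocation: nₕ = n·NₕSₕ / Σⱼ NⱼSⱼ.
Σ NⱼSⱼ = 15629·84.2 + 17458·170 + 585·97.7 = 4.3409763 × 10^6.
n_{South} = 1705·15629·84.2 / (4.3409763 × 10^6) = 516.9.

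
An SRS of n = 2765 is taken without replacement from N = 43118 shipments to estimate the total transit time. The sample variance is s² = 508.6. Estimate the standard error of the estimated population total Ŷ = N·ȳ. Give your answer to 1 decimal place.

17889.9

Var(Ŷ) = N²·Var(ȳ) = N²·(1 − n/N)·s²/n.
f = 2765/43118 = 0.06412635; Var(ȳ) = 0.93587365·508.6/2765 = 0.1721466.
Var(Ŷ) = 43118² · 0.1721466 = 3.200484 × 10^8.
SE(Ŷ) = √(3.200484 × 10^8) = 17889.9.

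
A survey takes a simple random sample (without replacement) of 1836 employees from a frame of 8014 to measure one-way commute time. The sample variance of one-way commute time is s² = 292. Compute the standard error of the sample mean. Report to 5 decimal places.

0.35015

Under SRS without replacement, Var(ȳ) = (1 − f)·s²/n with f = n/N = 1836/8014 = 0.22909908.
Var(ȳ) = (1 − 0.22909908)·292/1836 = 0.77090092·0.15904139 = 0.12260516.
SE(ȳ) = √(0.12260516) = 0.35015.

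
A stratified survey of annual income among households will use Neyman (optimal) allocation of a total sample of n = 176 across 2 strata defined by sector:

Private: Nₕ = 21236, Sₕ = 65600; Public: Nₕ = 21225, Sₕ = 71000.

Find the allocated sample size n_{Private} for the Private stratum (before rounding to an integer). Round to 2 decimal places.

84.54

Neyman allocation: nₕ = n·NₕSₕ / Σⱼ NⱼSⱼ.
Σ NⱼSⱼ = 21236·65600 + 21225·71000 = 2.9000566 × 10^9.
n_{Private} = 176·21236·65600 / (2.9000566 × 10^9) = 84.54.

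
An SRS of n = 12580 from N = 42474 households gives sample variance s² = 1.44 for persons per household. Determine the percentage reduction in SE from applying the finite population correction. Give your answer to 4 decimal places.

16.1061

f = n/N = 12580/42474 = 0.29618119.
SE_no-fpc = √(s²/n) = 0.010698944; SE_fpc = √((1−f)s²/n) = 0.0089757626.
Ratio = √(1−f) = 0.83893910. Reduction = 100·(1 − 0.83893910) = 16.1061%.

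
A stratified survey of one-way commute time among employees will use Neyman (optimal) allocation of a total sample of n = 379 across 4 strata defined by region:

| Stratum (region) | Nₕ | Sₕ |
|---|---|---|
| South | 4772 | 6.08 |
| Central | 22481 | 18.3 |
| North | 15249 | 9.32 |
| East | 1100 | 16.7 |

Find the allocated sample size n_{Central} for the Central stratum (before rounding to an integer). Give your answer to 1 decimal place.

Neyman allocation: nₕ = n·NₕSₕ / Σⱼ NⱼSⱼ.
Σ NⱼSⱼ = 4772·6.08 + 22481·18.3 + 15249·9.32 + 1100·16.7 = 600906.74.
n_{Central} = 379·22481·18.3 / 600906.74 = 259.5.

259.5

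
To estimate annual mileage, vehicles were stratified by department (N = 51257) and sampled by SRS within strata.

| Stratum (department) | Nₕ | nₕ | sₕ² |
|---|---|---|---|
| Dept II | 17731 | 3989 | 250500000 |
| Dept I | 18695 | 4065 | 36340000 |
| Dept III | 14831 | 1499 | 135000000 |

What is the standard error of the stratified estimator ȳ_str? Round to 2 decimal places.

116.33

Var(ȳ_str) = Σₕ Wₕ²(1 − fₕ)sₕ²/nₕ with Wₕ = Nₕ/N, N = 51257.
Dept II: Wₕ = 0.34592348; term = 0.34592348²·(1 − 0.22497321)·250500000/3989 = 5823.9884.
Dept I: Wₕ = 0.36473067; term = 0.36473067²·(1 − 0.21743782)·36340000/4065 = 930.65304.
Dept III: Wₕ = 0.28934585; term = 0.28934585²·(1 − 0.10107208)·135000000/1499 = 6777.843.
Sum = 13532.484.
SE = √(13532.484) = 116.33.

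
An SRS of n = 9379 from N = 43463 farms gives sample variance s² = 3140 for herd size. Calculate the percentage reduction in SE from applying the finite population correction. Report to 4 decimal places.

f = n/N = 9379/43463 = 0.21579274.
SE_no-fpc = √(s²/n) = 0.57861083; SE_fpc = √((1−f)s²/n) = 0.51239158.
Ratio = √(1−f) = 0.88555477. Reduction = 100·(1 − 0.88555477) = 11.4445%.

11.4445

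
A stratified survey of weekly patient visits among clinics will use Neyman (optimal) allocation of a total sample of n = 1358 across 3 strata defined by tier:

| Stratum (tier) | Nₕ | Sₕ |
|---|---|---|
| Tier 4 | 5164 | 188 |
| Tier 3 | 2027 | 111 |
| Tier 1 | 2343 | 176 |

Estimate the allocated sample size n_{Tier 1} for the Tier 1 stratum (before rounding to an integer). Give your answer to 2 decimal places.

348.21

Neyman allocation: nₕ = n·NₕSₕ / Σⱼ NⱼSⱼ.
Σ NⱼSⱼ = 5164·188 + 2027·111 + 2343·176 = 1.608197 × 10^6.
n_{Tier 1} = 1358·2343·176 / (1.608197 × 10^6) = 348.21.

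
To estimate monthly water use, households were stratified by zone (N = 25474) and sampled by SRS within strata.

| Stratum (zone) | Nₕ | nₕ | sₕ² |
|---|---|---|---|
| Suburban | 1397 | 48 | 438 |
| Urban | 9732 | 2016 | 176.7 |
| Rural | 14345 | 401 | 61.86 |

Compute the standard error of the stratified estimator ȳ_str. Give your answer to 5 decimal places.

0.29016

Var(ȳ_str) = Σₕ Wₕ²(1 − fₕ)sₕ²/nₕ with Wₕ = Nₕ/N, N = 25474.
Suburban: Wₕ = 0.05484023; term = 0.05484023²·(1 − 0.03435934)·438/48 = 0.026500065.
Urban: Wₕ = 0.38203659; term = 0.38203659²·(1 − 0.20715166)·176.7/2016 = 0.010142524.
Rural: Wₕ = 0.56312318; term = 0.56312318²·(1 − 0.02795399)·61.86/401 = 0.047550948.
Sum = 0.084193537.
SE = √(0.084193537) = 0.29016.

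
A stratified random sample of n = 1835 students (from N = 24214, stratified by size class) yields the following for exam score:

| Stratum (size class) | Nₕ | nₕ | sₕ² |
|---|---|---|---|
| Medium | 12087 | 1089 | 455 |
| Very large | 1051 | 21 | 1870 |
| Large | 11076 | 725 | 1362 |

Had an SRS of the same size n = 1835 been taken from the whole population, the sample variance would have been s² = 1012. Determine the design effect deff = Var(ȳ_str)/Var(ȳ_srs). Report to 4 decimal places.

1.2291

Var(ȳ_str) = Σ Wₕ²(1−fₕ)sₕ²/nₕ with Wₕ = Nₕ/24214:
  Medium: (12087/24214)²·(1−1089/12087)·455/1089 = 0.09472894
  Very large: (1051/24214)²·(1−21/1051)·1870/21 = 0.16441036
  Large: (11076/24214)²·(1−725/11076)·1362/725 = 0.36734259
  → Var(ȳ_str) = 0.62648189.
Var(ȳ_srs) = (1 − 1835/24214)·1012/1835 = 0.50970463.
deff = 0.62648189 / 0.50970463 = 1.2291.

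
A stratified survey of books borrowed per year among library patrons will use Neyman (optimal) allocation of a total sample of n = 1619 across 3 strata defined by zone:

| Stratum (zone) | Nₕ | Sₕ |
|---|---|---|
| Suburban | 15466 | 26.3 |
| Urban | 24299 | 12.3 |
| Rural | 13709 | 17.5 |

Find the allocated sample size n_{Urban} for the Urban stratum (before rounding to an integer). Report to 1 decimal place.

511.8

Neyman allocation: nₕ = n·NₕSₕ / Σⱼ NⱼSⱼ.
Σ NⱼSⱼ = 15466·26.3 + 24299·12.3 + 13709·17.5 = 945541.
n_{Urban} = 1619·24299·12.3 / 945541 = 511.8.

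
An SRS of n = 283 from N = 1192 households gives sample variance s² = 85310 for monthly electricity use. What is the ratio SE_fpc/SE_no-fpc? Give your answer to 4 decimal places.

f = n/N = 283/1192 = 0.23741611.
SE_no-fpc = √(s²/n) = 17.36228; SE_fpc = √((1−f)s²/n) = 15.161793.
Ratio = √(1−f) = 0.87326050.

0.8733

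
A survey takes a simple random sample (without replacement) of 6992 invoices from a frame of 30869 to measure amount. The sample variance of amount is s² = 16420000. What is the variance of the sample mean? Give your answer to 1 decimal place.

Under SRS without replacement, Var(ȳ) = (1 − f)·s²/n with f = n/N = 6992/30869 = 0.22650556.
Var(ȳ) = (1 − 0.22650556)·16420000/6992 = 0.77349444·2348.3982 = 1816.4729.

1816.5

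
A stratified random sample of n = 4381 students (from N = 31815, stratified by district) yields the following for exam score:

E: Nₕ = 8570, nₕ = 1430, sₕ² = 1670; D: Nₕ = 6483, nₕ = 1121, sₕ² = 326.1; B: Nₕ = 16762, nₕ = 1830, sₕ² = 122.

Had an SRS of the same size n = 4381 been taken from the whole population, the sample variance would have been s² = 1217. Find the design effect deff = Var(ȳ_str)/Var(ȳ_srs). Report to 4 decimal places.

Var(ȳ_str) = Σ Wₕ²(1−fₕ)sₕ²/nₕ with Wₕ = Nₕ/31815:
  E: (8570/31815)²·(1−1430/8570)·1670/1430 = 0.070598523
  D: (6483/31815)²·(1−1121/6483)·326.1/1121 = 0.0099904296
  B: (16762/31815)²·(1−1830/16762)·122/1830 = 0.016484991
  → Var(ȳ_str) = 0.097073944.
Var(ȳ_srs) = (1 − 4381/31815)·1217/4381 = 0.23953806.
deff = 0.097073944 / 0.23953806 = 0.4053.

0.4053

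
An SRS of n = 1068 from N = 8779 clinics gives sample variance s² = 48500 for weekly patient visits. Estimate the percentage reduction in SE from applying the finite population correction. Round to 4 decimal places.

6.2799

f = n/N = 1068/8779 = 0.12165395.
SE_no-fpc = √(s²/n) = 6.7388415; SE_fpc = √((1−f)s²/n) = 6.3156502.
Ratio = √(1−f) = 0.93720118. Reduction = 100·(1 − 0.93720118) = 6.2799%.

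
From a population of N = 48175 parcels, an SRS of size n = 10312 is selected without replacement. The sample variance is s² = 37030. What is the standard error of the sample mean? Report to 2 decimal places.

Under SRS without replacement, Var(ȳ) = (1 − f)·s²/n with f = n/N = 10312/48175 = 0.21405293.
Var(ȳ) = (1 − 0.21405293)·37030/10312 = 0.78594707·3.590962 = 2.822306.
SE(ȳ) = √(2.822306) = 1.68.

1.68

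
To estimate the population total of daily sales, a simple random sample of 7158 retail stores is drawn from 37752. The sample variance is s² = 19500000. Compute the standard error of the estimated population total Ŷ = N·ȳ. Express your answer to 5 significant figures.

Var(Ŷ) = N²·Var(ȳ) = N²·(1 − n/N)·s²/n.
f = 7158/37752 = 0.18960585; Var(ȳ) = 0.81039415·19500000/7158 = 2207.6957.
Var(Ŷ) = 37752² · 2207.6957 = 3.1464377 × 10^12.
SE(Ŷ) = √(3.1464377 × 10^12) = 1.7738 × 10^6.

1.7738 × 10^6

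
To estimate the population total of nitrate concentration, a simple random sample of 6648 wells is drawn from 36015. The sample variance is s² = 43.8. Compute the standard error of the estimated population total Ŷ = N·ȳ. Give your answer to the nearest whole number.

2640

Var(Ŷ) = N²·Var(ȳ) = N²·(1 − n/N)·s²/n.
f = 6648/36015 = 0.18458975; Var(ȳ) = 0.81541025·43.8/6648 = 0.0053722877.
Var(Ŷ) = 36015² · 0.0053722877 = 6.9682881 × 10^6.
SE(Ŷ) = √(6.9682881 × 10^6) = 2640.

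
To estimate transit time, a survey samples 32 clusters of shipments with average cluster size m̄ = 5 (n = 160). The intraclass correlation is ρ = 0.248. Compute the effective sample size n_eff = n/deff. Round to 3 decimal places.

deff = 1 + (5 − 1)·0.248 = 1 + 0.992 = 1.992.
n_eff = 160 / 1.992 = 80.321.

80.321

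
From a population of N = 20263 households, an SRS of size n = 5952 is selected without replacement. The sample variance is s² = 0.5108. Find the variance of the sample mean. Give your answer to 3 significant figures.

Under SRS without replacement, Var(ȳ) = (1 − f)·s²/n with f = n/N = 5952/20263 = 0.29373735.
Var(ȳ) = (1 − 0.29373735)·0.5108/5952 = 0.70626265·8.5819892 × 10^-5 = 6.0611384 × 10^-5.

6.06 × 10^-5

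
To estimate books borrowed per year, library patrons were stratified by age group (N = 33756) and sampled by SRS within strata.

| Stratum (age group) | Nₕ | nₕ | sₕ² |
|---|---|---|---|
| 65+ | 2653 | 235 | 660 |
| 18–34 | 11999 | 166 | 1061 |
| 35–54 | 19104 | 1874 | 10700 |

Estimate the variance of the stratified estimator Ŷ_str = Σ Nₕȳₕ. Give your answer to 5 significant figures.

Var(Ŷ_str) = Σₕ Nₕ²(1 − fₕ)sₕ²/nₕ.
65+: 2653²·(1 − 235/2653)·660/235 = 1.8016467 × 10^7.
18–34: 11999²·(1 − 166/11999)·1061/166 = 9.0750121 × 10^8.
35–54: 19104²·(1 − 1874/19104)·10700/1874 = 1.8794197 × 10^9.
Sum = 2.8049374 × 10^9.

2.8049 × 10^9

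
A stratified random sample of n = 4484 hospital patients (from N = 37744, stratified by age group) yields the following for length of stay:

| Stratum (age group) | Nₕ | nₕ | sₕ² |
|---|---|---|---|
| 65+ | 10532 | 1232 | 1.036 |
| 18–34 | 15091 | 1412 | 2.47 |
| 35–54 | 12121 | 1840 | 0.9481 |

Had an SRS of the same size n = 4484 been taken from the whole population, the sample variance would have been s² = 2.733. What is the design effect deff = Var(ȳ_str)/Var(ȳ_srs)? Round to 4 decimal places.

0.6635

Var(ȳ_str) = Σ Wₕ²(1−fₕ)sₕ²/nₕ with Wₕ = Nₕ/37744:
  65+: (10532/37744)²·(1−1232/10532)·1.036/1232 = 5.7815861 × 10^-5
  18–34: (15091/37744)²·(1−1412/15091)·2.47/1412 = 2.5347713 × 10^-4
  35–54: (12121/37744)²·(1−1840/12121)·0.9481/1840 = 4.5072774 × 10^-5
  → Var(ȳ_str) = 3.5636577 × 10^-4.
Var(ȳ_srs) = (1 − 4484/37744)·2.733/4484 = 5.3709159 × 10^-4.
deff = (3.5636577 × 10^-4) / (5.3709159 × 10^-4) = 0.6635.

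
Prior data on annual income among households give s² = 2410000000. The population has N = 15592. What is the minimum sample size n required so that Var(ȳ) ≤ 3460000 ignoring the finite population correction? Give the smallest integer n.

697

Without fpc, n₀ = s²/D = 2410000000/3460000 = 696.5318.
Rounding up, n = 697.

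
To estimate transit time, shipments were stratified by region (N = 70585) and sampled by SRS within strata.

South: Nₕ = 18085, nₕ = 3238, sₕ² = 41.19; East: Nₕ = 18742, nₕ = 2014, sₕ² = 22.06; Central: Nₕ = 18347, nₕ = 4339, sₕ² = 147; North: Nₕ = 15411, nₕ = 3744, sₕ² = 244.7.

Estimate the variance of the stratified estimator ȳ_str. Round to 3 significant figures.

0.00548

Var(ȳ_str) = Σₕ Wₕ²(1 − fₕ)sₕ²/nₕ with Wₕ = Nₕ/N, N = 70585.
South: Wₕ = 0.25621591; term = 0.25621591²·(1 − 0.17904341)·41.19/3238 = 6.8556294 × 10^-4.
East: Wₕ = 0.26552384; term = 0.26552384²·(1 − 0.10745918)·22.06/2014 = 6.8925696 × 10^-4.
Central: Wₕ = 0.25992775; term = 0.25992775²·(1 − 0.23649643)·147/4339 = 0.0017476081.
North: Wₕ = 0.21833251; term = 0.21833251²·(1 − 0.24294335)·244.7/3744 = 0.002358649.
Sum = 0.005481077.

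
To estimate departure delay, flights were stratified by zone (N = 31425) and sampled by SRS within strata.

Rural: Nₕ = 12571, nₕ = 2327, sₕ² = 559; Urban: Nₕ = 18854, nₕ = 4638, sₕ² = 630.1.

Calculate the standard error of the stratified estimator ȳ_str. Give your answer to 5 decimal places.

0.26115

Var(ȳ_str) = Σₕ Wₕ²(1 − fₕ)sₕ²/nₕ with Wₕ = Nₕ/N, N = 31425.
Rural: Wₕ = 0.40003182; term = 0.40003182²·(1 − 0.18510858)·559/2327 = 0.03132595.
Urban: Wₕ = 0.59996818; term = 0.59996818²·(1 − 0.24599554)·630.1/4638 = 0.036873052.
Sum = 0.068199002.
SE = √(0.068199002) = 0.26115.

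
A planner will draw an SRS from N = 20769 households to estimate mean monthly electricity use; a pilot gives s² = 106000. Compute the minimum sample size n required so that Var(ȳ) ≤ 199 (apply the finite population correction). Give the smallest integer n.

520

Without fpc, n₀ = s²/D = 106000/199 = 532.6633.
With fpc, (1 − n/N)·s²/n ≤ D requires n ≥ n₀/(1 + n₀/N) = 532.6633/(1 + 532.6633/20769) = 519.3437.
Rounding up, n = 520.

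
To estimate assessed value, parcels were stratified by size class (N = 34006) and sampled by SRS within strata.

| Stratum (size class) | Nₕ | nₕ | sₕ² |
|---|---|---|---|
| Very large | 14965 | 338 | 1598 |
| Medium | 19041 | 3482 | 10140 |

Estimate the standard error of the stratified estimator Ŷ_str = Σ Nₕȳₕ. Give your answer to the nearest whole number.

43562

Var(Ŷ_str) = Σₕ Nₕ²(1 − fₕ)sₕ²/nₕ.
Very large: 14965²·(1 − 338/14965)·1598/338 = 1.0348849 × 10^9.
Medium: 19041²·(1 − 3482/19041)·10140/3482 = 8.6274137 × 10^8.
Sum = 1.8976263 × 10^9.
SE = √(1.8976263 × 10^9) = 43562.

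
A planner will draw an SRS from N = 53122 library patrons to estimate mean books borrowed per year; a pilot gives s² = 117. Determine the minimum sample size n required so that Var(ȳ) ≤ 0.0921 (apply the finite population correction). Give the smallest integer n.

Without fpc, n₀ = s²/D = 117/0.0921 = 1270.3583.
With fpc, (1 − n/N)·s²/n ≤ D requires n ≥ n₀/(1 + n₀/N) = 1270.3583/(1 + 1270.3583/53122) = 1240.6885.
Rounding up, n = 1241.

1241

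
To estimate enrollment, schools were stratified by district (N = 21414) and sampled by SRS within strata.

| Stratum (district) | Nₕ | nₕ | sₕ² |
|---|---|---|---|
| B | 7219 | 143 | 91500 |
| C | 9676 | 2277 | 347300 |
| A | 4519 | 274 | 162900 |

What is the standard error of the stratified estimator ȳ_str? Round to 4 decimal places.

Var(ȳ_str) = Σₕ Wₕ²(1 − fₕ)sₕ²/nₕ with Wₕ = Nₕ/N, N = 21414.
B: Wₕ = 0.33711591; term = 0.33711591²·(1 − 0.01980884)·91500/143 = 71.277806.
C: Wₕ = 0.45185393; term = 0.45185393²·(1 − 0.23532451)·347300/2277 = 23.813051.
A: Wₕ = 0.21103017; term = 0.21103017²·(1 − 0.06063288)·162900/274 = 24.871098.
Sum = 119.96196.
SE = √(119.96196) = 10.9527.

10.9527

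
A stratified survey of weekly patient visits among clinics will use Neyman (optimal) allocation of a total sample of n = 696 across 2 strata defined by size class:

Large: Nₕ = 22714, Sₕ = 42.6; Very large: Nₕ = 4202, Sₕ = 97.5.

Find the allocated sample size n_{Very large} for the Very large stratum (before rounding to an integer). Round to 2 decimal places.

207.03

Neyman allocation: nₕ = n·NₕSₕ / Σⱼ NⱼSⱼ.
Σ NⱼSⱼ = 22714·42.6 + 4202·97.5 = 1.3773114 × 10^6.
n_{Very large} = 696·4202·97.5 / (1.3773114 × 10^6) = 207.03.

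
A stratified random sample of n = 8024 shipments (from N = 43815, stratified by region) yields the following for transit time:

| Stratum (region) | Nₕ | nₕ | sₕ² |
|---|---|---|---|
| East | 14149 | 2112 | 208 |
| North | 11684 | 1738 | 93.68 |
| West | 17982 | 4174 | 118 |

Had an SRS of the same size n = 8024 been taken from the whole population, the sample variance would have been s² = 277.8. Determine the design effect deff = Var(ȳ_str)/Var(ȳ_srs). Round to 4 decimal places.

0.5536

Var(ȳ_str) = Σ Wₕ²(1−fₕ)sₕ²/nₕ with Wₕ = Nₕ/43815:
  East: (14149/43815)²·(1−2112/14149)·208/2112 = 0.0087371099
  North: (11684/43815)²·(1−1738/11684)·93.68/1738 = 0.0032628077
  West: (17982/43815)²·(1−4174/17982)·118/4174 = 0.0036563916
  → Var(ȳ_str) = 0.015656309.
Var(ȳ_srs) = (1 − 8024/43815)·277.8/8024 = 0.028280842.
deff = 0.015656309 / 0.028280842 = 0.5536.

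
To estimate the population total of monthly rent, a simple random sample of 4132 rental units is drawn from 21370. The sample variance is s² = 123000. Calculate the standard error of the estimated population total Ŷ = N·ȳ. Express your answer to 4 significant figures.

Var(Ŷ) = N²·Var(ȳ) = N²·(1 − n/N)·s²/n.
f = 4132/21370 = 0.19335517; Var(ȳ) = 0.80664483·123000/4132 = 24.011935.
Var(Ŷ) = 21370² · 24.011935 = 1.0965696 × 10^10.
SE(Ŷ) = √(1.0965696 × 10^10) = 104700.

104700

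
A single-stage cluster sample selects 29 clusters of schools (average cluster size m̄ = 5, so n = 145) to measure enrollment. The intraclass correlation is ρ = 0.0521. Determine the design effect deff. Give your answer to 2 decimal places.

1.21

deff = 1 + (5 − 1)·0.0521 = 1 + 0.2084 = 1.2084.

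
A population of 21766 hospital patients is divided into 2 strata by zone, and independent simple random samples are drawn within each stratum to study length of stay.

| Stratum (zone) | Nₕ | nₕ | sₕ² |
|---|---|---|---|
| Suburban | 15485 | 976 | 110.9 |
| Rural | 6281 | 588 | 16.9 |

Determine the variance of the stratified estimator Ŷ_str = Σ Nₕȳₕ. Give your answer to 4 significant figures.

2.656 × 10^7

Var(Ŷ_str) = Σₕ Nₕ²(1 − fₕ)sₕ²/nₕ.
Suburban: 15485²·(1 − 976/15485)·110.9/976 = 2.5528801 × 10^7.
Rural: 6281²·(1 − 588/6281)·16.9/588 = 1.0277308 × 10^6.
Sum = 2.6556532 × 10^7.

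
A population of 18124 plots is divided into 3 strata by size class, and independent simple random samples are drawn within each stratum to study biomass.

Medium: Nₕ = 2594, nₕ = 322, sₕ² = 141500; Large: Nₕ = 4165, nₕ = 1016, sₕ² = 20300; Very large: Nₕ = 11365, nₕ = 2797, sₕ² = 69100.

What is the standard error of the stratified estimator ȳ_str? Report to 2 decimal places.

4.00

Var(ȳ_str) = Σₕ Wₕ²(1 − fₕ)sₕ²/nₕ with Wₕ = Nₕ/N, N = 18124.
Medium: Wₕ = 0.14312514; term = 0.14312514²·(1 − 0.12413261)·141500/322 = 7.8844383.
Large: Wₕ = 0.22980578; term = 0.22980578²·(1 − 0.24393758)·20300/1016 = 0.79777769.
Very large: Wₕ = 0.62706908; term = 0.62706908²·(1 − 0.24610647)·69100/2797 = 7.3236296.
Sum = 16.005846.
SE = √(16.005846) = 4.00.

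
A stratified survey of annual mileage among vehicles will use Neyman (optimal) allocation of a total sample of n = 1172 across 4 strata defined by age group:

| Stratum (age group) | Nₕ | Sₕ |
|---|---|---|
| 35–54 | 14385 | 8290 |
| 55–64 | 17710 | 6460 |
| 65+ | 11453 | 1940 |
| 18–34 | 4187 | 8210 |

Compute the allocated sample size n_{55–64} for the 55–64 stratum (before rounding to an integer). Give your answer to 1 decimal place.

Neyman allocation: nₕ = n·NₕSₕ / Σⱼ NⱼSⱼ.
Σ NⱼSⱼ = 14385·8290 + 17710·6460 + 11453·1940 + 4187·8210 = 2.9025234 × 10^8.
n_{55–64} = 1172·17710·6460 / (2.9025234 × 10^8) = 462.0.

462.0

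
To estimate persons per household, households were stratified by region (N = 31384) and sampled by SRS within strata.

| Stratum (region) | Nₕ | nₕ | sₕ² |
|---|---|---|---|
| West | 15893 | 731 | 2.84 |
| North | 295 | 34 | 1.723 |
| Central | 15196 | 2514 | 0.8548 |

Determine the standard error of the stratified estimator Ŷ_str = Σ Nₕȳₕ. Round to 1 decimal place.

Var(Ŷ_str) = Σₕ Nₕ²(1 − fₕ)sₕ²/nₕ.
West: 15893²·(1 − 731/15893)·2.84/731 = 936188.58.
North: 295²·(1 − 34/295)·1.723/34 = 3901.8349.
Central: 15196²·(1 − 2514/15196)·0.8548/2514 = 65526.395.
Sum = 1.0056168 × 10^6.
SE = √(1.0056168 × 10^6) = 1002.8.

1002.8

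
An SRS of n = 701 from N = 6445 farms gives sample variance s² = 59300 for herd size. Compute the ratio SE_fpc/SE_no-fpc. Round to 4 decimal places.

0.9441

f = n/N = 701/6445 = 0.10876649.
SE_no-fpc = √(s²/n) = 9.1974691; SE_fpc = √((1−f)s²/n) = 8.6828859.
Ratio = √(1−f) = 0.94405165.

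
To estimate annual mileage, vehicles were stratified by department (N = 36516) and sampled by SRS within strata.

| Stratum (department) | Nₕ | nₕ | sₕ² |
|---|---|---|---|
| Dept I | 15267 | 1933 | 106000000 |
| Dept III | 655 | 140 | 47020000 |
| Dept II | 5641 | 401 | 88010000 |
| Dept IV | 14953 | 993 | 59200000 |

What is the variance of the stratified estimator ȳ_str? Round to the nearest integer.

Var(ȳ_str) = Σₕ Wₕ²(1 − fₕ)sₕ²/nₕ with Wₕ = Nₕ/N, N = 36516.
Dept I: Wₕ = 0.41809070; term = 0.41809070²·(1 − 0.12661296)·106000000/1933 = 8371.8564.
Dept III: Wₕ = 0.01793734; term = 0.01793734²·(1 − 0.21374046)·47020000/140 = 84.964346.
Dept II: Wₕ = 0.15448023; term = 0.15448023²·(1 − 0.07108669)·88010000/401 = 4865.289.
Dept IV: Wₕ = 0.40949173; term = 0.40949173²·(1 − 0.06640808)·59200000/993 = 9332.9688.
Sum = 22655.079.

22655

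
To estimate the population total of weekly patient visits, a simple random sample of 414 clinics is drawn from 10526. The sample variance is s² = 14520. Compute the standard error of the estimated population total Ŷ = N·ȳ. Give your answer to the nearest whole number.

Var(Ŷ) = N²·Var(ȳ) = N²·(1 − n/N)·s²/n.
f = 414/10526 = 0.03933118; Var(ȳ) = 0.96066882·14520/414 = 33.693022.
Var(Ŷ) = 10526² · 33.693022 = 3.7330748 × 10^9.
SE(Ŷ) = √(3.7330748 × 10^9) = 61099.

61099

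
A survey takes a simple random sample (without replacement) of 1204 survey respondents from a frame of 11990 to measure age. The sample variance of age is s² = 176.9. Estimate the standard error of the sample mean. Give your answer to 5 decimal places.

Under SRS without replacement, Var(ȳ) = (1 − f)·s²/n with f = n/N = 1204/11990 = 0.10041701.
Var(ȳ) = (1 − 0.10041701)·176.9/1204 = 0.89958299·0.14692691 = 0.13217295.
SE(ȳ) = √(0.13217295) = 0.36356.

0.36356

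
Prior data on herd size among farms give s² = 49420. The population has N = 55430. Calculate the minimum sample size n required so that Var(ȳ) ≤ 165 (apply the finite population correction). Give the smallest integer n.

Without fpc, n₀ = s²/D = 49420/165 = 299.5152.
With fpc, (1 − n/N)·s²/n ≤ D requires n ≥ n₀/(1 + n₀/N) = 299.5152/(1 + 299.5152/55430) = 297.9055.
Rounding up, n = 298.

298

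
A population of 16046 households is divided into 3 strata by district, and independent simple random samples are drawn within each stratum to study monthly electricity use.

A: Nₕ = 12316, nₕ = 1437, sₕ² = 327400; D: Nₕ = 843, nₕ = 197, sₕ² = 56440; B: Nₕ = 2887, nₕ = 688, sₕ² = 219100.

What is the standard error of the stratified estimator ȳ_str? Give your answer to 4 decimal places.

Var(ȳ_str) = Σₕ Wₕ²(1 − fₕ)sₕ²/nₕ with Wₕ = Nₕ/N, N = 16046.
A: Wₕ = 0.76754331; term = 0.76754331²·(1 − 0.11667749)·327400/1437 = 118.5624.
D: Wₕ = 0.05253646; term = 0.05253646²·(1 − 0.23368921)·56440/197 = 0.60596466.
B: Wₕ = 0.17992023; term = 0.17992023²·(1 − 0.23830966)·219100/688 = 7.8522185.
Sum = 127.02058.
SE = √(127.02058) = 11.2703.

11.2703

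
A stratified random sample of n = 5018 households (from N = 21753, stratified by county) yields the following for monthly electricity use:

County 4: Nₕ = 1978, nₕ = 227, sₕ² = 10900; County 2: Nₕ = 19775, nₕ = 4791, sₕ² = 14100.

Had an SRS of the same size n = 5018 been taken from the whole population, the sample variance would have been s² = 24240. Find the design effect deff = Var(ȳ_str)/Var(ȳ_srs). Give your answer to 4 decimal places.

0.5905

Var(ȳ_str) = Σ Wₕ²(1−fₕ)sₕ²/nₕ with Wₕ = Nₕ/21753:
  County 4: (1978/21753)²·(1−227/1978)·10900/227 = 0.35145907
  County 2: (19775/21753)²·(1−4791/19775)·14100/4791 = 1.8428877
  → Var(ȳ_str) = 2.1943468.
Var(ȳ_srs) = (1 − 5018/21753)·24240/5018 = 3.7162807.
deff = 2.1943468 / 3.7162807 = 0.5905.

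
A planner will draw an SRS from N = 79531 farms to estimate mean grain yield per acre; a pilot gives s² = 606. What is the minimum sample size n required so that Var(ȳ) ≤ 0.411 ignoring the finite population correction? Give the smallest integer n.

1475

Without fpc, n₀ = s²/D = 606/0.411 = 1474.4526.
Rounding up, n = 1475.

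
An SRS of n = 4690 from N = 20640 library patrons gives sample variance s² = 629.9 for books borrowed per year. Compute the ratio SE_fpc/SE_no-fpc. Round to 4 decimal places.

f = n/N = 4690/20640 = 0.22722868.
SE_no-fpc = √(s²/n) = 0.36647924; SE_fpc = √((1−f)s²/n) = 0.32216242.
Ratio = √(1−f) = 0.87907413.

0.8791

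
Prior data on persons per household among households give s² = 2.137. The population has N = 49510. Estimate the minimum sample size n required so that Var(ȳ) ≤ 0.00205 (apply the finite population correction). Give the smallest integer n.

1021

Without fpc, n₀ = s²/D = 2.137/0.00205 = 1042.4390.
With fpc, (1 − n/N)·s²/n ≤ D requires n ≥ n₀/(1 + n₀/N) = 1042.4390/(1 + 1042.4390/49510) = 1020.9429.
Rounding up, n = 1021.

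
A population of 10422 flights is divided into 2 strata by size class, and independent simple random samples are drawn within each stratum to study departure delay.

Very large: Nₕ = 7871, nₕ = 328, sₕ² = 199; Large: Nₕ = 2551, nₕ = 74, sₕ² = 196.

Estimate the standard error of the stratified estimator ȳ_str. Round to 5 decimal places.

Var(ȳ_str) = Σₕ Wₕ²(1 − fₕ)sₕ²/nₕ with Wₕ = Nₕ/N, N = 10422.
Very large: Wₕ = 0.75522932; term = 0.75522932²·(1 − 0.04167196)·199/328 = 0.33162794.
Large: Wₕ = 0.24477068; term = 0.24477068²·(1 − 0.02900823)·196/74 = 0.1540844.
Sum = 0.48571234.
SE = √(0.48571234) = 0.69693.

0.69693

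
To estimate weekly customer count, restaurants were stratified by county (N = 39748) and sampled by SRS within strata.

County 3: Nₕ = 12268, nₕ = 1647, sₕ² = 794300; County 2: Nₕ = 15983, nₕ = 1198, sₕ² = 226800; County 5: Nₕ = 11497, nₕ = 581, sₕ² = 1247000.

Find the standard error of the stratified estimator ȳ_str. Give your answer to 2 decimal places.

15.45

Var(ȳ_str) = Σₕ Wₕ²(1 − fₕ)sₕ²/nₕ with Wₕ = Nₕ/N, N = 39748.
County 3: Wₕ = 0.30864446; term = 0.30864446²·(1 − 0.13425171)·794300/1647 = 39.774028.
County 2: Wₕ = 0.40210828; term = 0.40210828²·(1 − 0.07495464)·226800/1198 = 28.316221.
County 5: Wₕ = 0.28924726; term = 0.28924726²·(1 − 0.05053492)·1247000/581 = 170.4935.
Sum = 238.58375.
SE = √(238.58375) = 15.45.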